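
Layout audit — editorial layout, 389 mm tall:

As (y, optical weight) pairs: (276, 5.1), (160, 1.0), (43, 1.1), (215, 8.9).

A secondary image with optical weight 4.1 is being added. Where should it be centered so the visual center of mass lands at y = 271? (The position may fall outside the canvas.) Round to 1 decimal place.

y ≈ 474.6

After adding the secondary image, total weight = 5.1 + 1.0 + 1.1 + 8.9 + 4.1 = 20.2.
y: need Σw·y = 20.2·271 = 5474.2. Existing = 5.1·276 + 1.0·160 + 1.1·43 + 8.9·215 = 3528.4. Remainder 1945.8 / 4.1 ≈ 474.59.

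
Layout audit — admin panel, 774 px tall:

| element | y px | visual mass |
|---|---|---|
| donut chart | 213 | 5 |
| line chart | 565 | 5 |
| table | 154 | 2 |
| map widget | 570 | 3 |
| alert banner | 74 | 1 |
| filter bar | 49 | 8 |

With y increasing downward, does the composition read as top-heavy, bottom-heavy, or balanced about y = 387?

Total weight = 5 + 5 + 2 + 3 + 1 + 8 = 24.
Σw·y = 6374; ȳ = 6374/24 ≈ 265.58.
265.6 lies above (smaller y than) the midline 387, so the layout is top-heavy.

top-heavy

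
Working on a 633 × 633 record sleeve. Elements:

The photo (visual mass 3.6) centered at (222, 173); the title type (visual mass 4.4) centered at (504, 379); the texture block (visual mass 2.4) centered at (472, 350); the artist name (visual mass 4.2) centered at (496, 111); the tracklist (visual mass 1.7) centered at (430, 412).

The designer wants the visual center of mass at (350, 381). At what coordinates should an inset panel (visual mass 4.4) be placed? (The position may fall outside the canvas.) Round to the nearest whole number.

(64, 816)

With the inset panel, Σw becomes 3.6 + 4.4 + 2.4 + 4.2 + 1.7 + 4.4 = 20.7.
Along x: (6963.8 + 4.4·x) / 20.7 = 350 (existing moment 3.6·222 + 4.4·504 + 2.4·472 + 4.2·496 + 1.7·430 = 6963.8) ⇒ x = (7245.0 − 6963.8) / 4.4 ≈ 63.91.
Along y: (4297.0 + 4.4·y) / 20.7 = 381 (existing moment 3.6·173 + 4.4·379 + 2.4·350 + 4.2·111 + 1.7·412 = 4297.0) ⇒ y = (7886.7 − 4297.0) / 4.4 ≈ 815.84.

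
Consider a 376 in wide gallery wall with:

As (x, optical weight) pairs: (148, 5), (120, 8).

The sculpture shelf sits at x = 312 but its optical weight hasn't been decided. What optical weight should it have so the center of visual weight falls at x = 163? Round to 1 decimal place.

w ≈ 2.8

Known weights sum to 5 + 8 = 13; their moment is 5·148 + 8·120 = 1700.
For the centroid to hit 163: (1700 + w·312) / (13 + w) = 163.
Rearranging, w·(312 − 163) = 163·13 − 1700 = 419, so w ≈ 419/149 = 2.81.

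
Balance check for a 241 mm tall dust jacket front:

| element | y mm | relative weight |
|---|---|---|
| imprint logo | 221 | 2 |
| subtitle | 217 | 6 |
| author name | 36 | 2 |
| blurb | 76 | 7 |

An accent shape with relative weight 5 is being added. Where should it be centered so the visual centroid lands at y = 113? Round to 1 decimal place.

y ≈ 27.6

After adding the accent shape, total weight = 2 + 6 + 2 + 7 + 5 = 22.
Along y: (2348 + 5·y) / 22 = 113 (existing moment 2·221 + 6·217 + 2·36 + 7·76 = 2348) ⇒ y = (2486 − 2348) / 5 ≈ 27.60.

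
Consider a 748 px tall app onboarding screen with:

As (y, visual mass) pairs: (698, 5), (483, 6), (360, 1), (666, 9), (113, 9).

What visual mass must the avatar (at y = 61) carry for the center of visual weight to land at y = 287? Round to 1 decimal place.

w ≈ 22.8

Existing Σw = 30 (5 + 6 + 1 + 9 + 9); existing moment 5·698 + 6·483 + 1·360 + 9·666 + 9·113 = 13759.
Balance at y = 287 requires (13759 + w·61) / (30 + w) = 287.
So w = (287·30 − 13759)/(61 − 287) = -5149/-226 ≈ 22.78.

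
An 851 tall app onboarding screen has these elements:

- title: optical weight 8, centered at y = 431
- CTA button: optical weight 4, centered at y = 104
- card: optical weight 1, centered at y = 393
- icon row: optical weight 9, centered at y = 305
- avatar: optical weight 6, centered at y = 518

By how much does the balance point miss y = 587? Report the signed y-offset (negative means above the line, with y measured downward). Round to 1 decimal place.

Total weight = 8 + 4 + 1 + 9 + 6 = 28.
Σw·y = 8·431 + 4·104 + 1·393 + 9·305 + 6·518 = 10110, so ȳ = 10110/28 ≈ 361.07.
Offset from y = 587: 361.07 − 587 ≈ -225.93.

≈ -225.9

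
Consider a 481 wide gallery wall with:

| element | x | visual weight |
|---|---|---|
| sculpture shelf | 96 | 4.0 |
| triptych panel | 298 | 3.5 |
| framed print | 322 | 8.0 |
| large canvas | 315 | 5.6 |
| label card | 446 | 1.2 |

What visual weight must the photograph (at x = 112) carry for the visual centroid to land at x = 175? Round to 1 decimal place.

Existing Σw = 22.3 (4.0 + 3.5 + 8.0 + 5.6 + 1.2); existing moment 4.0·96 + 3.5·298 + 8.0·322 + 5.6·315 + 1.2·446 = 6302.2.
For the centroid to hit 175: (6302.2 + w·112) / (22.3 + w) = 175.
So w = (175·22.3 − 6302.2)/(112 − 175) = -2399.7/-63 ≈ 38.09.

w ≈ 38.1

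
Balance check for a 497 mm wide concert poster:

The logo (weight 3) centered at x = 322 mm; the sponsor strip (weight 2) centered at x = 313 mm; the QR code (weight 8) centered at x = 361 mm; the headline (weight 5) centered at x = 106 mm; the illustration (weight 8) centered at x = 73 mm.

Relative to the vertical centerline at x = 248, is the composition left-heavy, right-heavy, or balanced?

left-heavy

Σw = 3 + 2 + 8 + 5 + 8 = 26.
Σw·x = 3·322 + 2·313 + 8·361 + 5·106 + 8·73 = 5594, so x̄ = 5594/26 ≈ 215.15.
215.2 lies left of the midline 248, so the layout is left-heavy.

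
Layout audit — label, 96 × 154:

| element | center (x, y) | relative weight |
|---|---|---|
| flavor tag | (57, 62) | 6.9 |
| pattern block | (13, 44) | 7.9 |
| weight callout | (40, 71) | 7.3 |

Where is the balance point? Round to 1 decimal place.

Weights sum to 6.9 + 7.9 + 7.3 = 22.1.
Σw·x = 6.9·57 + 7.9·13 + 7.3·40 = 788.0, so x̄ = 788.0/22.1 ≈ 35.66.
Σw·y = 6.9·62 + 7.9·44 + 7.3·71 = 1293.7, so ȳ = 1293.7/22.1 ≈ 58.54.

(35.7, 58.5)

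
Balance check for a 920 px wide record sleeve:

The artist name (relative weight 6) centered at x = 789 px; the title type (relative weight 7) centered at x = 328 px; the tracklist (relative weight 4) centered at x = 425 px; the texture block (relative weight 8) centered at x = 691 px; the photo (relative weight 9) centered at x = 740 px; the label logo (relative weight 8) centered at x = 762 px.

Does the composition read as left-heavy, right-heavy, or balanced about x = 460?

right-heavy

Total weight = 6 + 7 + 4 + 8 + 9 + 8 = 42.
Σw·x = 27014; x̄ = 27014/42 ≈ 643.19.
643.2 lies right of the midline 460, so the layout is right-heavy.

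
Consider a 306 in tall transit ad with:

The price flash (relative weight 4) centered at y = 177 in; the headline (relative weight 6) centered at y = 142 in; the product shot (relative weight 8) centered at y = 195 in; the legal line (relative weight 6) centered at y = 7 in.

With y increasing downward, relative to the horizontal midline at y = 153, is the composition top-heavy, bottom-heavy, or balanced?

Σw = 4 + 6 + 8 + 6 = 24.
Σw·y = 4·177 + 6·142 + 8·195 + 6·7 = 3162, so ȳ = 3162/24 ≈ 131.75.
131.8 lies above (smaller y than) the midline 153, so the layout is top-heavy.

top-heavy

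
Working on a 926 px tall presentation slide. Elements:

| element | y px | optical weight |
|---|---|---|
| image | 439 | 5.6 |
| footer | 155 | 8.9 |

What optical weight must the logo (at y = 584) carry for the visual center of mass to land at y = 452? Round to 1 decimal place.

Fixed elements: Σw = 5.6 + 8.9 = 14.5, Σw·y = 5.6·439 + 8.9·155 = 3837.9.
Set Σw·y/Σw = 452: (3837.9 + 584w) = 452·(14.5 + w).
Solving: w = (452·14.5 − 3837.9) / (584 − 452) = 2716.1 / 132 ≈ 20.58.

w ≈ 20.6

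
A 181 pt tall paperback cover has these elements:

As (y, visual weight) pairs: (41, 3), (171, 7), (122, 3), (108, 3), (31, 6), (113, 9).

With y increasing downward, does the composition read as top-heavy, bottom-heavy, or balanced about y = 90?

bottom-heavy

Σw = 3 + 7 + 3 + 3 + 6 + 9 = 31.
y-moment: 3·41 + 7·171 + 3·122 + 3·108 + 6·31 + 9·113 = 3213; centroid 3213/31 ≈ 103.65.
103.6 lies below (larger y than) the midline 90, so the layout is bottom-heavy.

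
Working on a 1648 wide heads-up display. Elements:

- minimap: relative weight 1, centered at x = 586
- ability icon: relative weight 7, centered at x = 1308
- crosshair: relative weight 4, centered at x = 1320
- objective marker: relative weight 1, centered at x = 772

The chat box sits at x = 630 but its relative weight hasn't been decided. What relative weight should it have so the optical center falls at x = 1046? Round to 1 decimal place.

w ≈ 5.3

Known weights sum to 1 + 7 + 4 + 1 = 13; their moment is 1·586 + 7·1308 + 4·1320 + 1·772 = 15794.
Balance at x = 1046 requires (15794 + w·630) / (13 + w) = 1046.
So w = (1046·13 − 15794)/(630 − 1046) = -2196/-416 ≈ 5.28.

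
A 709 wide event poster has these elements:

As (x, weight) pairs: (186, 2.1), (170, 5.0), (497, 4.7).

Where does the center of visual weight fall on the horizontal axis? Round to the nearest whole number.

x ≈ 303

Σw = 2.1 + 5.0 + 4.7 = 11.8.
x-moment: 2.1·186 + 5.0·170 + 4.7·497 = 3576.5; centroid 3576.5/11.8 ≈ 303.09.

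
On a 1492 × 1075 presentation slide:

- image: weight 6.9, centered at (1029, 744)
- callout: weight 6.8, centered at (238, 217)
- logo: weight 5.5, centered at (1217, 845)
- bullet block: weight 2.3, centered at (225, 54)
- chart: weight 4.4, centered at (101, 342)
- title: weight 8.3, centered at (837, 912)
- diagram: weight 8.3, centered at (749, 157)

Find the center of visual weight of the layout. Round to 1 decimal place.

Total weight = 6.9 + 6.8 + 5.5 + 2.3 + 4.4 + 8.3 + 8.3 = 42.5.
Σw·x = 29537.7; x̄ = 29537.7/42.5 ≈ 695.00.
Σw·y = 21758.4; ȳ = 21758.4/42.5 ≈ 511.96.

(695.0, 512.0)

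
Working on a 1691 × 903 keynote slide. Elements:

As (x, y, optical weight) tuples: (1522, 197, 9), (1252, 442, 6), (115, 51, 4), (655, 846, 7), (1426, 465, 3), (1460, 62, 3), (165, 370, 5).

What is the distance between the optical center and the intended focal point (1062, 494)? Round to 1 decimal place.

Weights sum to 9 + 6 + 4 + 7 + 3 + 3 + 5 = 37.
Σw·x = 35738; x̄ = 35738/37 ≈ 965.89.
y: moment 13982 / weight 37 ≈ 377.89
Offset from (1062, 494): Δx ≈ -96.11, Δy ≈ -116.11; distance = √(Δx² + Δy²) ≈ 150.72.

≈ 150.7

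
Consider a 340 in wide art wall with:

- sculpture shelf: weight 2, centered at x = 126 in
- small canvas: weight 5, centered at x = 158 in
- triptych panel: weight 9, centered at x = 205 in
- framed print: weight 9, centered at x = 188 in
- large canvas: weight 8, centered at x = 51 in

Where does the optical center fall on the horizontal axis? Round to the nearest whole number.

x ≈ 151

Total weight = 2 + 5 + 9 + 9 + 8 = 33.
x: (2·126 + 5·158 + 9·205 + 9·188 + 8·51) / 33 = 4987 / 33 ≈ 151.12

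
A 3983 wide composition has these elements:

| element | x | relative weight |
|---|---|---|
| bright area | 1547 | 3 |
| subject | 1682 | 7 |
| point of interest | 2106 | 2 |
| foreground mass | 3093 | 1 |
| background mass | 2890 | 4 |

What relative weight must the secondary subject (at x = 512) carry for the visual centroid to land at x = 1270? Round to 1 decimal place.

Existing Σw = 17 (3 + 7 + 2 + 1 + 4); existing moment 3·1547 + 7·1682 + 2·2106 + 1·3093 + 4·2890 = 35280.
Set Σw·x/Σw = 1270: (35280 + 512w) = 1270·(17 + w).
Solving: w = (1270·17 − 35280) / (512 − 1270) = -13690 / -758 ≈ 18.06.

w ≈ 18.1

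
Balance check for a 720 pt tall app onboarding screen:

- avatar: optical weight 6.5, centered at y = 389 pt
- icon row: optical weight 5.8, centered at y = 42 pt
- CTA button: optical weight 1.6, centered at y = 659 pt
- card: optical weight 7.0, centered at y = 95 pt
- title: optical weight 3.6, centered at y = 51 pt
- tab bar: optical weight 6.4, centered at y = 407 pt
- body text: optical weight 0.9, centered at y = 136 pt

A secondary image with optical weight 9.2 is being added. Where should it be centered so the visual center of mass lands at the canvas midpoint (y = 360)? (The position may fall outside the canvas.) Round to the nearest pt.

With the secondary image, Σw becomes 6.5 + 5.8 + 1.6 + 7.0 + 3.6 + 6.4 + 0.9 + 9.2 = 41.0.
Along y: (7402.3 + 9.2·y) / 41.0 = 360 (existing moment 6.5·389 + 5.8·42 + 1.6·659 + 7.0·95 + 3.6·51 + 6.4·407 + 0.9·136 = 7402.3) ⇒ y = (14760.0 − 7402.3) / 9.2 ≈ 799.75.

y ≈ 800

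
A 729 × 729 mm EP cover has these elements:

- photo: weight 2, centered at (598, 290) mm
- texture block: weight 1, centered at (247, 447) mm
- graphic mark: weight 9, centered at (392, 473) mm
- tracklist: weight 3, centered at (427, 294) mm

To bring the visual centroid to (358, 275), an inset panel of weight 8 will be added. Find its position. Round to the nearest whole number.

New total weight: (2 + 1 + 9 + 3) + 8 = 23.
x: target moment 23×358 = 8234; current 2·598 + 1·247 + 9·392 + 3·427 = 6252; the inset panel supplies 1982, so x = 1982/8 ≈ 247.75.
y: target moment 23×275 = 6325; current 2·290 + 1·447 + 9·473 + 3·294 = 6166; the inset panel supplies 159, so y = 159/8 ≈ 19.88.

(248, 20)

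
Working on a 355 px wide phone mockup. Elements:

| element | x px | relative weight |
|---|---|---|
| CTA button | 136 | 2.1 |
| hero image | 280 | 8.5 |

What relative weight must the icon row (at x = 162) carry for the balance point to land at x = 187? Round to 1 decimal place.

w ≈ 27.3

Fixed elements: Σw = 2.1 + 8.5 = 10.6, Σw·x = 2.1·136 + 8.5·280 = 2665.6.
Balance at x = 187 requires (2665.6 + w·162) / (10.6 + w) = 187.
So w = (187·10.6 − 2665.6)/(162 − 187) = -683.4/-25 ≈ 27.34.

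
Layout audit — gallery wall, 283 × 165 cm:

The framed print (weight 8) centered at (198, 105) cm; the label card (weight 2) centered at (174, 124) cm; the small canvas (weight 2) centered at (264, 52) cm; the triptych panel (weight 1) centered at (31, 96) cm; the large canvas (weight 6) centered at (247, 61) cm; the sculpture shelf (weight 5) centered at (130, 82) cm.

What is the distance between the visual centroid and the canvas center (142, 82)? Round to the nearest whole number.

Weights sum to 8 + 2 + 2 + 1 + 6 + 5 = 24.
x: moment 4623 / weight 24 ≈ 192.62
y: moment 2064 / weight 24 ≈ 86.00
Relative to (142, 82): Δ = (50.62, 4.00); |Δ| = √(50.62² + 4.00²) ≈ 50.78.

≈ 51 cm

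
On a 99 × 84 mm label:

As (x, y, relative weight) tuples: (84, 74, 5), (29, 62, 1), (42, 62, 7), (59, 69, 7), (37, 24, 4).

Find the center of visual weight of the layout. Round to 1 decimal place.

(54.3, 60.2)

Σw = 5 + 1 + 7 + 7 + 4 = 24.
x-moment: 5·84 + 1·29 + 7·42 + 7·59 + 4·37 = 1304; centroid 1304/24 ≈ 54.33.
y-moment: 5·74 + 1·62 + 7·62 + 7·69 + 4·24 = 1445; centroid 1445/24 ≈ 60.21.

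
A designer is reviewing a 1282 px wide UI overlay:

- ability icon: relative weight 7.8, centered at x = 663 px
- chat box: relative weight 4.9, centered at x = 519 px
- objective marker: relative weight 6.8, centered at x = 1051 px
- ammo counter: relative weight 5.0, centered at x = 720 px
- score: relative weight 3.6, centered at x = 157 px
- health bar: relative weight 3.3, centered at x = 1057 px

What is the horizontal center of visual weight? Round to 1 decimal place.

x ≈ 717.0

Weights sum to 7.8 + 4.9 + 6.8 + 5.0 + 3.6 + 3.3 = 31.4.
Σw·x = 22514.6; x̄ = 22514.6/31.4 ≈ 717.03.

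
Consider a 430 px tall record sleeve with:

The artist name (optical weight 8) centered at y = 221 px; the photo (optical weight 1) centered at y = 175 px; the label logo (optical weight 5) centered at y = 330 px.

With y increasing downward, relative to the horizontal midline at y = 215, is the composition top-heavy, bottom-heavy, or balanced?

bottom-heavy

Σw = 8 + 1 + 5 = 14.
y: (8·221 + 1·175 + 5·330) / 14 = 3593 / 14 ≈ 256.64
256.6 vs midline 215 → bottom-heavy.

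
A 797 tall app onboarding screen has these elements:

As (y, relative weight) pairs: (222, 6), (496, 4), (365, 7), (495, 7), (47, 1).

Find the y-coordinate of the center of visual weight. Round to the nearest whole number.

Weights sum to 6 + 4 + 7 + 7 + 1 = 25.
y-moment: 6·222 + 4·496 + 7·365 + 7·495 + 1·47 = 9383; centroid 9383/25 ≈ 375.32.

y ≈ 375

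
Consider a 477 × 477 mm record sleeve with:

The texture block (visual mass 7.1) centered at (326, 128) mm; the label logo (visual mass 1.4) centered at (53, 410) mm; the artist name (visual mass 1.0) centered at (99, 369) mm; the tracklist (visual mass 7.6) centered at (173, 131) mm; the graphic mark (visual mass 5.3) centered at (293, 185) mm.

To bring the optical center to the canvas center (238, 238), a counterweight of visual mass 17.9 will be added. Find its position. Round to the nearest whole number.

New total weight: (7.1 + 1.4 + 1.0 + 7.6 + 5.3) + 17.9 = 40.3.
x: need Σw·x = 40.3·238 = 9591.4. Existing = 7.1·326 + 1.4·53 + 1.0·99 + 7.6·173 + 5.3·293 = 5355.5. Remainder 4235.9 / 17.9 ≈ 236.64.
y: need Σw·y = 40.3·238 = 9591.4. Existing = 7.1·128 + 1.4·410 + 1.0·369 + 7.6·131 + 5.3·185 = 3827.9. Remainder 5763.5 / 17.9 ≈ 321.98.

(237, 322)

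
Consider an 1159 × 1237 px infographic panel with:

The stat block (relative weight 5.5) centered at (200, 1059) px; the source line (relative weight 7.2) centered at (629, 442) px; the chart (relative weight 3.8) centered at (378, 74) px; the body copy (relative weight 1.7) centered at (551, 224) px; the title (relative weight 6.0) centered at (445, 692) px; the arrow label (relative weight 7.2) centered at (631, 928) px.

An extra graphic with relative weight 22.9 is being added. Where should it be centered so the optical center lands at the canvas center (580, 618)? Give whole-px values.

After adding the extra graphic, total weight = 5.5 + 7.2 + 3.8 + 1.7 + 6.0 + 7.2 + 22.9 = 54.3.
x: need Σw·x = 54.3·580 = 31494.0. Existing = 5.5·200 + 7.2·629 + 3.8·378 + 1.7·551 + 6.0·445 + 7.2·631 = 15215.1. Remainder 16278.9 / 22.9 ≈ 710.87.
y: need Σw·y = 54.3·618 = 33557.4. Existing = 5.5·1059 + 7.2·442 + 3.8·74 + 1.7·224 + 6.0·692 + 7.2·928 = 20502.5. Remainder 13054.9 / 22.9 ≈ 570.08.

(711, 570)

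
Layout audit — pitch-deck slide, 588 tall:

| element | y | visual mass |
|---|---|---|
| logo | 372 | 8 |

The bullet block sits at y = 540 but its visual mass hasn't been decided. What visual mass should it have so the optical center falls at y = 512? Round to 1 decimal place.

The single fixed element contributes weight 8, moment 8·372 = 2976.
For the centroid to hit 512: (2976 + w·540) / (8 + w) = 512.
Rearranging, w·(540 − 512) = 512·8 − 2976 = 1120, so w ≈ 1120/28 = 40.00.

w ≈ 40.0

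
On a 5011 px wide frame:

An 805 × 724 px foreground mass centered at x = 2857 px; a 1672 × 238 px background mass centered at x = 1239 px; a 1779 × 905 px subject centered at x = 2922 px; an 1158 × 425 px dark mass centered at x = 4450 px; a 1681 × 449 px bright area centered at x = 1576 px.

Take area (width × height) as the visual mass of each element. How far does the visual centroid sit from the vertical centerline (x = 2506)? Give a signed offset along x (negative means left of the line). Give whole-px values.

≈ 163 px

Areas: foreground mass 805·724 = 582820, background mass 1672·238 = 397936, subject 1779·905 = 1609995, dark mass 1158·425 = 492150, bright area 1681·449 = 754769. Total weight = 3837670.
Σw·x = 582820·2857 + 397936·1239 + 1609995·2922 + 492150·4450 + 754769·1576 = 10242148278, so x̄ = 10242148278/3837670 ≈ 2668.85.
Difference: 2668.85 − 2506 ≈ 162.85.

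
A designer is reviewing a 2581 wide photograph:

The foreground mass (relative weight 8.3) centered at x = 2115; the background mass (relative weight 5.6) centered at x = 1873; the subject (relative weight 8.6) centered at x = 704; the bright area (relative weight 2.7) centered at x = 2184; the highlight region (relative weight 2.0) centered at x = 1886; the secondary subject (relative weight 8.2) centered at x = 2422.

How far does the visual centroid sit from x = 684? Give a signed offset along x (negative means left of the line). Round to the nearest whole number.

Σw = 8.3 + 5.6 + 8.6 + 2.7 + 2.0 + 8.2 = 35.4.
x: (8.3·2115 + 5.6·1873 + 8.6·704 + 2.7·2184 + 2.0·1886 + 8.2·2422) / 35.4 = 63626.9 / 35.4 ≈ 1797.37
Difference: 1797.37 − 684 ≈ 1113.37.

≈ 1113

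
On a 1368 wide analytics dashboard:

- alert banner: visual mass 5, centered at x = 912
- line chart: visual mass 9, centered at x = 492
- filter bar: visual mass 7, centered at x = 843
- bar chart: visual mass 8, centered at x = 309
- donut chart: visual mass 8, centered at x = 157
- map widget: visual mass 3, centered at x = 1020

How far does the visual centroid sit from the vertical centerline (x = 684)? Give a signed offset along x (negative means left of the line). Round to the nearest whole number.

≈ -142

Weights sum to 5 + 9 + 7 + 8 + 8 + 3 = 40.
x-moment: 5·912 + 9·492 + 7·843 + 8·309 + 8·157 + 3·1020 = 21677; centroid 21677/40 ≈ 541.92.
Difference: 541.92 − 684 ≈ -142.08.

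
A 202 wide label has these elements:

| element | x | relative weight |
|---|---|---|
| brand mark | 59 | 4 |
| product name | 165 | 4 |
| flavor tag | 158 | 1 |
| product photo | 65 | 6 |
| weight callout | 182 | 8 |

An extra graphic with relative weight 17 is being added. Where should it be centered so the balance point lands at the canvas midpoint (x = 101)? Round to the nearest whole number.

After adding the extra graphic, total weight = 4 + 4 + 1 + 6 + 8 + 17 = 40.
x: target moment 40×101 = 4040; current 4·59 + 4·165 + 1·158 + 6·65 + 8·182 = 2900; the extra graphic supplies 1140, so x = 1140/17 ≈ 67.06.

x ≈ 67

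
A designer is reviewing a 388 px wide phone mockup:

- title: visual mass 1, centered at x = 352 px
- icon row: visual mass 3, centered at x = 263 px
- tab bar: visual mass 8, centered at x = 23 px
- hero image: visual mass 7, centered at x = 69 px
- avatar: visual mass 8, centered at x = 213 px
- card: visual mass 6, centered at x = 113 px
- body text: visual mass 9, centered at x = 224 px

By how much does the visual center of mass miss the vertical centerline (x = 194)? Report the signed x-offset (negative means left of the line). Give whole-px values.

Weights sum to 1 + 3 + 8 + 7 + 8 + 6 + 9 = 42.
x: moment 6206 / weight 42 ≈ 147.76
Offset from x = 194: 147.76 − 194 ≈ -46.24.

≈ -46 px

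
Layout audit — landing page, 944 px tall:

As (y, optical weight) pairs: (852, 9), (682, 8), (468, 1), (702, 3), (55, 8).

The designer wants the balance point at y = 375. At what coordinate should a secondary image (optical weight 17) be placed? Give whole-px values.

With the secondary image, Σw becomes 9 + 8 + 1 + 3 + 8 + 17 = 46.
y: target moment 46×375 = 17250; current 9·852 + 8·682 + 1·468 + 3·702 + 8·55 = 16138; the secondary image supplies 1112, so y = 1112/17 ≈ 65.41.

y ≈ 65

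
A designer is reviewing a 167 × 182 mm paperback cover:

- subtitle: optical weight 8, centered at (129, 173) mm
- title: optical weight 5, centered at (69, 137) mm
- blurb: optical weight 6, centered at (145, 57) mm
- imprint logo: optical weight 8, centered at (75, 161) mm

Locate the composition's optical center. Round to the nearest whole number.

Σw = 8 + 5 + 6 + 8 = 27.
Σw·x = 8·129 + 5·69 + 6·145 + 8·75 = 2847, so x̄ = 2847/27 ≈ 105.44.
Σw·y = 8·173 + 5·137 + 6·57 + 8·161 = 3699, so ȳ = 3699/27 ≈ 137.00.

(105, 137)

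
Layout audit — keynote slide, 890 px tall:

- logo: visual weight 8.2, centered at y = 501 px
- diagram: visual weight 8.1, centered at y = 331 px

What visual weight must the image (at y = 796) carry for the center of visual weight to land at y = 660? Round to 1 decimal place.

w ≈ 29.2

Fixed elements: Σw = 8.2 + 8.1 = 16.3, Σw·y = 8.2·501 + 8.1·331 = 6789.3.
For the centroid to hit 660: (6789.3 + w·796) / (16.3 + w) = 660.
Rearranging, w·(796 − 660) = 660·16.3 − 6789.3 = 3968.7, so w ≈ 3968.7/136 = 29.18.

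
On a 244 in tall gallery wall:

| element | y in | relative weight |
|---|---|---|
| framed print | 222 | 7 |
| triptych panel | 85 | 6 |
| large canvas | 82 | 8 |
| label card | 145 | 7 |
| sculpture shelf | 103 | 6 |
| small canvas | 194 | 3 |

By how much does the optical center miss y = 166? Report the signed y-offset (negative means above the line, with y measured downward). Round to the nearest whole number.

Weights sum to 7 + 6 + 8 + 7 + 6 + 3 = 37.
Σw·y = 4935; ȳ = 4935/37 ≈ 133.38.
Offset from y = 166: 133.38 − 166 ≈ -32.62.

≈ -33 in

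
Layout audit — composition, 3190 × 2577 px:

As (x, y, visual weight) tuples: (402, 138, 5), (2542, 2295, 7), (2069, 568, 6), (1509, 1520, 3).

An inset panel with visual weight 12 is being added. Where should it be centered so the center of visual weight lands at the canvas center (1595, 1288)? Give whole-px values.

With the inset panel, Σw becomes 5 + 7 + 6 + 3 + 12 = 33.
x: need Σw·x = 33·1595 = 52635. Existing = 5·402 + 7·2542 + 6·2069 + 3·1509 = 36745. Remainder 15890 / 12 ≈ 1324.17.
y: need Σw·y = 33·1288 = 42504. Existing = 5·138 + 7·2295 + 6·568 + 3·1520 = 24723. Remainder 17781 / 12 ≈ 1481.75.

(1324, 1482)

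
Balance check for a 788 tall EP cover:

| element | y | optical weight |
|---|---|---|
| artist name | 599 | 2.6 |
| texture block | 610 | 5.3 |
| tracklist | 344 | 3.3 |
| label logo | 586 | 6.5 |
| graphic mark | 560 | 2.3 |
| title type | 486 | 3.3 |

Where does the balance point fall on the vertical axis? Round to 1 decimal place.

y ≈ 541.9

Σw = 2.6 + 5.3 + 3.3 + 6.5 + 2.3 + 3.3 = 23.3.
y: moment 12626.4 / weight 23.3 ≈ 541.91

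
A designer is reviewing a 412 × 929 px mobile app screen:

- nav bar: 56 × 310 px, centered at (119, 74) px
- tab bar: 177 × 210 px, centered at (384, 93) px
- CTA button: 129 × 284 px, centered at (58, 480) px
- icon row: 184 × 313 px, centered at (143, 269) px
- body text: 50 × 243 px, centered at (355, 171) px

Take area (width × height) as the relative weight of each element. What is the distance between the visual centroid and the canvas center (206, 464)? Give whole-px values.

Areas: nav bar 56·310 = 17360, tab bar 177·210 = 37170, CTA button 129·284 = 36636, icon row 184·313 = 57592, body text 50·243 = 12150. Total weight = 160908.
x-moment: 17360·119 + 37170·384 + 36636·58 + 57592·143 + 12150·355 = 31012914; centroid 31012914/160908 ≈ 192.74.
y-moment: 17360·74 + 37170·93 + 36636·480 + 57592·269 + 12150·171 = 39896628; centroid 39896628/160908 ≈ 247.95.
From (206, 464): dx = -13.26, dy = -216.05, so the distance is √(dx²+dy²) ≈ 216.46.

≈ 216 px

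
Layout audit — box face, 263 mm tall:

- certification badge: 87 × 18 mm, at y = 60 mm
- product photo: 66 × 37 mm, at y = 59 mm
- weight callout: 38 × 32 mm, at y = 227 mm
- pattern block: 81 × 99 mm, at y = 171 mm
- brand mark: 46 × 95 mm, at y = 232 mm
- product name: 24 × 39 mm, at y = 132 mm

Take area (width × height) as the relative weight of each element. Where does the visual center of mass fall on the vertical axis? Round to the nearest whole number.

y ≈ 163

Areas: certification badge 87·18 = 1566, product photo 66·37 = 2442, weight callout 38·32 = 1216, pattern block 81·99 = 8019, brand mark 46·95 = 4370, product name 24·39 = 936. Total weight = 18549.
y-moment: 1566·60 + 2442·59 + 1216·227 + 8019·171 + 4370·232 + 936·132 = 3022711; centroid 3022711/18549 ≈ 162.96.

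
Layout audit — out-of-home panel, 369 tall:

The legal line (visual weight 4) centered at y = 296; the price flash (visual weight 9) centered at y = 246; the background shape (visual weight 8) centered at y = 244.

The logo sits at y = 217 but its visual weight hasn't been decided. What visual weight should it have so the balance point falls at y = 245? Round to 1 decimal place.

Fixed elements: Σw = 4 + 9 + 8 = 21, Σw·y = 4·296 + 9·246 + 8·244 = 5350.
Set Σw·y/Σw = 245: (5350 + 217w) = 245·(21 + w).
Rearranging, w·(217 − 245) = 245·21 − 5350 = -205, so w ≈ -205/-28 = 7.32.

w ≈ 7.3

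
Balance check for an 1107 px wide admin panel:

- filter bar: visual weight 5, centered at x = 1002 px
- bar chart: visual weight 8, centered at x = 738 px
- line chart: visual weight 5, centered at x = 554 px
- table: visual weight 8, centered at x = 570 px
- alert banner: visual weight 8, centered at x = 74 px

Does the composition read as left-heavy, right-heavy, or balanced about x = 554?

Total weight = 5 + 8 + 5 + 8 + 8 = 34.
x: (5·1002 + 8·738 + 5·554 + 8·570 + 8·74) / 34 = 18836 / 34 ≈ 554.00
The centroid 554.00 matches the midline at 554, so the layout is balanced.

balanced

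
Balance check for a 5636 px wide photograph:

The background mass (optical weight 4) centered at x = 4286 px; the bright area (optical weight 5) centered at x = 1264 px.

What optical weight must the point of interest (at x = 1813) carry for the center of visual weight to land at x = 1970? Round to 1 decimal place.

w ≈ 36.5

Existing Σw = 9 (4 + 5); existing moment 4·4286 + 5·1264 = 23464.
Set Σw·x/Σw = 1970: (23464 + 1813w) = 1970·(9 + w).
So w = (1970·9 − 23464)/(1813 − 1970) = -5734/-157 ≈ 36.52.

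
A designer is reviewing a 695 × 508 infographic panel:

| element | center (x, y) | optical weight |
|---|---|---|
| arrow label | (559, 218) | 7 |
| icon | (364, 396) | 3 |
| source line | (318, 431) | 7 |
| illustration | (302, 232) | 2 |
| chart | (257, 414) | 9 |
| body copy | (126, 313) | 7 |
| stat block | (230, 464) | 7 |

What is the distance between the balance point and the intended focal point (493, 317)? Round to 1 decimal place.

Weights sum to 7 + 3 + 7 + 2 + 9 + 7 + 7 = 42.
x-moment: 7·559 + 3·364 + 7·318 + 2·302 + 9·257 + 7·126 + 7·230 = 12640; centroid 12640/42 ≈ 300.95.
y-moment: 7·218 + 3·396 + 7·431 + 2·232 + 9·414 + 7·313 + 7·464 = 15360; centroid 15360/42 ≈ 365.71.
Relative to (493, 317): Δ = (-192.05, 48.71); |Δ| = √(-192.05² + 48.71²) ≈ 198.13.

≈ 198.1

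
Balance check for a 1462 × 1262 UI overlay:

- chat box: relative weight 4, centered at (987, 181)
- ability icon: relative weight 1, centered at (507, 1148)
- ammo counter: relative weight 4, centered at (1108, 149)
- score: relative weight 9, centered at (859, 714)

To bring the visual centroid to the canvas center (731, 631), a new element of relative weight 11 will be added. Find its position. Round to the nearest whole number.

(416, 855)

After adding the new element, total weight = 4 + 1 + 4 + 9 + 11 = 29.
Along x: (16618 + 11·x) / 29 = 731 (existing moment 4·987 + 1·507 + 4·1108 + 9·859 = 16618) ⇒ x = (21199 − 16618) / 11 ≈ 416.45.
Along y: (8894 + 11·y) / 29 = 631 (existing moment 4·181 + 1·1148 + 4·149 + 9·714 = 8894) ⇒ y = (18299 − 8894) / 11 ≈ 855.00.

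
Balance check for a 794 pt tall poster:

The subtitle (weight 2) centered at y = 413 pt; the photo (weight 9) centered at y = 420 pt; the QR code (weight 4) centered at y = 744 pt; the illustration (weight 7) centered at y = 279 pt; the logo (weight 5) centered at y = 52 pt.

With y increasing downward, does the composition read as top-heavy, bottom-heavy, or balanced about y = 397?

top-heavy

Total weight = 2 + 9 + 4 + 7 + 5 = 27.
y: (2·413 + 9·420 + 4·744 + 7·279 + 5·52) / 27 = 9795 / 27 ≈ 362.78
362.8 lies above (smaller y than) the midline 397, so the layout is top-heavy.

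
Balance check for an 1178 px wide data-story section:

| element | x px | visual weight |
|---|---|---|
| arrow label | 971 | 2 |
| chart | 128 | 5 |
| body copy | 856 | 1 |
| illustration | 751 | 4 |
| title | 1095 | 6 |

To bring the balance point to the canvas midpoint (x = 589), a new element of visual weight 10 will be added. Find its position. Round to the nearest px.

x ≈ 348

New total weight: (2 + 5 + 1 + 4 + 6) + 10 = 28.
x: need Σw·x = 28·589 = 16492. Existing = 2·971 + 5·128 + 1·856 + 4·751 + 6·1095 = 13012. Remainder 3480 / 10 ≈ 348.00.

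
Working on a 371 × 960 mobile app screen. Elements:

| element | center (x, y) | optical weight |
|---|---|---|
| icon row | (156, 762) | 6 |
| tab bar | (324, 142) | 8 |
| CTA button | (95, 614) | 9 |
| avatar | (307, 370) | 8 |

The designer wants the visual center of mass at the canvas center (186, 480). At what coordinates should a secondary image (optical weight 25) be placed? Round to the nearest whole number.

With the secondary image, Σw becomes 6 + 8 + 9 + 8 + 25 = 56.
x: target moment 56×186 = 10416; current 6·156 + 8·324 + 9·95 + 8·307 = 6839; the secondary image supplies 3577, so x = 3577/25 ≈ 143.08.
y: target moment 56×480 = 26880; current 6·762 + 8·142 + 9·614 + 8·370 = 14194; the secondary image supplies 12686, so y = 12686/25 ≈ 507.44.

(143, 507)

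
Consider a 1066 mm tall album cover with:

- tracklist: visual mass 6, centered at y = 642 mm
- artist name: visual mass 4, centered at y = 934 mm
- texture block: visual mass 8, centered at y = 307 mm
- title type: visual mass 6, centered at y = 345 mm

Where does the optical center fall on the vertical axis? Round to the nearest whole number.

y ≈ 505

Weights sum to 6 + 4 + 8 + 6 = 24.
y-moment: 6·642 + 4·934 + 8·307 + 6·345 = 12114; centroid 12114/24 ≈ 504.75.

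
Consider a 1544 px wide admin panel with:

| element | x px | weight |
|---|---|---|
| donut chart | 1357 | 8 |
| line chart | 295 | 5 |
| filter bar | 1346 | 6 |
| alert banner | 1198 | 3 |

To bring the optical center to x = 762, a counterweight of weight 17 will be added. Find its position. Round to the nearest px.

x ≈ 336

With the counterweight, Σw becomes 8 + 5 + 6 + 3 + 17 = 39.
x: target moment 39×762 = 29718; current 8·1357 + 5·295 + 6·1346 + 3·1198 = 24001; the counterweight supplies 5717, so x = 5717/17 ≈ 336.29.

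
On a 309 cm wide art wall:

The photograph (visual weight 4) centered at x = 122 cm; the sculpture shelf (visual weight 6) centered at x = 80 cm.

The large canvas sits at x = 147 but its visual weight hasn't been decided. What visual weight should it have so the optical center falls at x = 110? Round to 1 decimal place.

Known weights sum to 4 + 6 = 10; their moment is 4·122 + 6·80 = 968.
Set Σw·x/Σw = 110: (968 + 147w) = 110·(10 + w).
So w = (110·10 − 968)/(147 − 110) = 132/37 ≈ 3.57.

w ≈ 3.6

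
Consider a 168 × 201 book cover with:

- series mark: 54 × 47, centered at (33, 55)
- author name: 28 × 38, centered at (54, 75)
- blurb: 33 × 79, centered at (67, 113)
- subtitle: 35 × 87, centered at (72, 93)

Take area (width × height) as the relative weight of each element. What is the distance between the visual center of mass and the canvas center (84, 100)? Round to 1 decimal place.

Areas: series mark 54·47 = 2538, author name 28·38 = 1064, blurb 33·79 = 2607, subtitle 35·87 = 3045. Total weight = 9254.
Σw·x = 2538·33 + 1064·54 + 2607·67 + 3045·72 = 535119, so x̄ = 535119/9254 ≈ 57.83.
Σw·y = 2538·55 + 1064·75 + 2607·113 + 3045·93 = 797166, so ȳ = 797166/9254 ≈ 86.14.
Relative to (84, 100): Δ = (-26.17, -13.86); |Δ| = √(-26.17² + -13.86²) ≈ 29.62.

≈ 29.6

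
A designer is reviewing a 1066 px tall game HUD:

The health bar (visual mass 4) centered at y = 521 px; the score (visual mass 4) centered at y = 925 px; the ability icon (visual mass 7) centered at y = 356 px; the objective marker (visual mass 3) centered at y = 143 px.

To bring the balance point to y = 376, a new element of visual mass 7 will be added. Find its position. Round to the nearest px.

After adding the new element, total weight = 4 + 4 + 7 + 3 + 7 = 25.
y: target moment 25×376 = 9400; current 4·521 + 4·925 + 7·356 + 3·143 = 8705; the new element supplies 695, so y = 695/7 ≈ 99.29.

y ≈ 99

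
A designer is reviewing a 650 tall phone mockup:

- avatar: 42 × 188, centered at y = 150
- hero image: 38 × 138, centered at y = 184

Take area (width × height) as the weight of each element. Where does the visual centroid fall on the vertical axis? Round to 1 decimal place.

y ≈ 163.6

Areas: avatar 42·188 = 7896, hero image 38·138 = 5244. Total weight = 13140.
Σw·y = 7896·150 + 5244·184 = 2149296, so ȳ = 2149296/13140 ≈ 163.57.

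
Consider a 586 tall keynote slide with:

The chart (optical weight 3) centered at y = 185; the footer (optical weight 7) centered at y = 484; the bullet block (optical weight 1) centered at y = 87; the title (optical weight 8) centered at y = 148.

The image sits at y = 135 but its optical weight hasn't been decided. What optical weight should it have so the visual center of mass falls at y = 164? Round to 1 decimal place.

w ≈ 72.3

Fixed elements: Σw = 3 + 7 + 1 + 8 = 19, Σw·y = 3·185 + 7·484 + 1·87 + 8·148 = 5214.
Balance at y = 164 requires (5214 + w·135) / (19 + w) = 164.
So w = (164·19 − 5214)/(135 − 164) = -2098/-29 ≈ 72.34.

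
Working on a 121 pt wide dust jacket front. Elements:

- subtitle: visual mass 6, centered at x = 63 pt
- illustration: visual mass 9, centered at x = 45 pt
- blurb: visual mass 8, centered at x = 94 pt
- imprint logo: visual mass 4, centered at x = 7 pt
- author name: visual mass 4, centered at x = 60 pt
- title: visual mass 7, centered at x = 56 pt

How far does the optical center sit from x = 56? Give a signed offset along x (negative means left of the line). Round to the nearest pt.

Total weight = 6 + 9 + 8 + 4 + 4 + 7 = 38.
x: moment 2195 / weight 38 ≈ 57.76
Against x = 56, that's 57.76 − 56 = 1.76.

≈ 2 pt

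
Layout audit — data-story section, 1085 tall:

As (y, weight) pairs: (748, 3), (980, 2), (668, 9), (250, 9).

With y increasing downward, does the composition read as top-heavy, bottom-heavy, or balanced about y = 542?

Total weight = 3 + 2 + 9 + 9 = 23.
Σw·y = 3·748 + 2·980 + 9·668 + 9·250 = 12466, so ȳ = 12466/23 ≈ 542.00.
542.00 = 542 exactly: balanced.

balanced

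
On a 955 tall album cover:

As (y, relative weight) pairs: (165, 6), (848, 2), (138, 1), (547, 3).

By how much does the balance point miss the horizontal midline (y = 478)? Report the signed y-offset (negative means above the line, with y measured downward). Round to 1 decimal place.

Total weight = 6 + 2 + 1 + 3 = 12.
y-moment: 6·165 + 2·848 + 1·138 + 3·547 = 4465; centroid 4465/12 ≈ 372.08.
Against y = 478, that's 372.08 − 478 = -105.92.

≈ -105.9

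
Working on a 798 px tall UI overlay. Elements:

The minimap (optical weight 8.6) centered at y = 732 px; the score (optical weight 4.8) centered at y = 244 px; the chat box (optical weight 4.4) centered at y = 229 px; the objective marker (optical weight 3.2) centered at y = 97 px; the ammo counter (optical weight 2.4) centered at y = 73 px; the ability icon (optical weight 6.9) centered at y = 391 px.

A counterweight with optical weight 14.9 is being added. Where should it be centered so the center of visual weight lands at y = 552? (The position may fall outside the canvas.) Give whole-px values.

After adding the counterweight, total weight = 8.6 + 4.8 + 4.4 + 3.2 + 2.4 + 6.9 + 14.9 = 45.2.
y: need Σw·y = 45.2·552 = 24950.4. Existing = 8.6·732 + 4.8·244 + 4.4·229 + 3.2·97 + 2.4·73 + 6.9·391 = 11657.5. Remainder 13292.9 / 14.9 ≈ 892.14.

y ≈ 892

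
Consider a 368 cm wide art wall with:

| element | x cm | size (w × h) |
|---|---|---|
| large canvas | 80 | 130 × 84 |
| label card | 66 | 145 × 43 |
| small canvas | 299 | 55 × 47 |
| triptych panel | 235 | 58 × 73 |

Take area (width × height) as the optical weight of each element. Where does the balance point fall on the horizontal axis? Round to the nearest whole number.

x ≈ 127

Areas → weights: large canvas 130·84 = 10920, label card 145·43 = 6235, small canvas 55·47 = 2585, triptych panel 58·73 = 4234; Σw = 23974.
Σw·x = 10920·80 + 6235·66 + 2585·299 + 4234·235 = 3053015, so x̄ = 3053015/23974 ≈ 127.35.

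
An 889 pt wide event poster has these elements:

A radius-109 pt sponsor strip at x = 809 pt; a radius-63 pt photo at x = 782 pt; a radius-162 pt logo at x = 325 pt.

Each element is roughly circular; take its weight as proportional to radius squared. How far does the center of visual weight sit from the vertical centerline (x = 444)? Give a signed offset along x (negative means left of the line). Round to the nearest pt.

Weights ∝ r²: sponsor strip 109² = 11881, photo 63² = 3969, logo 162² = 26244; Σw = 42094.
Σw·x = 11881·809 + 3969·782 + 26244·325 = 21244787, so x̄ = 21244787/42094 ≈ 504.70.
Against x = 444, that's 504.70 − 444 = 60.70.

≈ 61 pt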